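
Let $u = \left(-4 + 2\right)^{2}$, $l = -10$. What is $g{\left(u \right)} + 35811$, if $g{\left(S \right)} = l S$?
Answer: $35771$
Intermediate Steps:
$u = 4$ ($u = \left(-2\right)^{2} = 4$)
$g{\left(S \right)} = - 10 S$
$g{\left(u \right)} + 35811 = \left(-10\right) 4 + 35811 = -40 + 35811 = 35771$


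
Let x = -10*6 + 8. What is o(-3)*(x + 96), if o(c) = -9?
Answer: -396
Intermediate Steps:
x = -52 (x = -60 + 8 = -52)
o(-3)*(x + 96) = -9*(-52 + 96) = -9*44 = -396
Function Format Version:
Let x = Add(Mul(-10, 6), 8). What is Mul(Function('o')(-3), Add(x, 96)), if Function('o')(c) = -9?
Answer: -396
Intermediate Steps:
x = -52 (x = Add(-60, 8) = -52)
Mul(Function('o')(-3), Add(x, 96)) = Mul(-9, Add(-52, 96)) = Mul(-9, 44) = -396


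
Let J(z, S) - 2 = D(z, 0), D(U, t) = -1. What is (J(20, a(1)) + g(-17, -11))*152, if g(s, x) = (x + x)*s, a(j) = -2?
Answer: 57000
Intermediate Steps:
J(z, S) = 1 (J(z, S) = 2 - 1 = 1)
g(s, x) = 2*s*x (g(s, x) = (2*x)*s = 2*s*x)
(J(20, a(1)) + g(-17, -11))*152 = (1 + 2*(-17)*(-11))*152 = (1 + 374)*152 = 375*152 = 57000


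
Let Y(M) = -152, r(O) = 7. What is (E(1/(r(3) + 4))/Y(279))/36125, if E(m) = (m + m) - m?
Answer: -1/60401000 ≈ -1.6556e-8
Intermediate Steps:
E(m) = m (E(m) = 2*m - m = m)
(E(1/(r(3) + 4))/Y(279))/36125 = (1/((7 + 4)*(-152)))/36125 = (-1/152/11)*(1/36125) = ((1/11)*(-1/152))*(1/36125) = -1/1672*1/36125 = -1/60401000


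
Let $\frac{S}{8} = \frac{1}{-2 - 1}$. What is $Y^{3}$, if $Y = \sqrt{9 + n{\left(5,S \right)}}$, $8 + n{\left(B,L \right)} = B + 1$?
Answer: $7 \sqrt{7} \approx 18.52$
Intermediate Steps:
$S = - \frac{8}{3}$ ($S = \frac{8}{-2 - 1} = \frac{8}{-3} = 8 \left(- \frac{1}{3}\right) = - \frac{8}{3} \approx -2.6667$)
$n{\left(B,L \right)} = -7 + B$ ($n{\left(B,L \right)} = -8 + \left(B + 1\right) = -8 + \left(1 + B\right) = -7 + B$)
$Y = \sqrt{7}$ ($Y = \sqrt{9 + \left(-7 + 5\right)} = \sqrt{9 - 2} = \sqrt{7} \approx 2.6458$)
$Y^{3} = \left(\sqrt{7}\right)^{3} = 7 \sqrt{7}$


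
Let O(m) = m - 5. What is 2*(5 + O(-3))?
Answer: -6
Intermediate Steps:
O(m) = -5 + m
2*(5 + O(-3)) = 2*(5 + (-5 - 3)) = 2*(5 - 8) = 2*(-3) = -6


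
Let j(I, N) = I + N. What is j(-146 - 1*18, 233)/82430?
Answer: 69/82430 ≈ 0.00083707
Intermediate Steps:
j(-146 - 1*18, 233)/82430 = ((-146 - 1*18) + 233)/82430 = ((-146 - 18) + 233)*(1/82430) = (-164 + 233)*(1/82430) = 69*(1/82430) = 69/82430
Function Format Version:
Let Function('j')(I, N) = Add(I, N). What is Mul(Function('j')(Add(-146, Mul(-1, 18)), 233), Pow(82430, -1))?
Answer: Rational(69, 82430) ≈ 0.00083707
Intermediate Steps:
Mul(Function('j')(Add(-146, Mul(-1, 18)), 233), Pow(82430, -1)) = Mul(Add(Add(-146, Mul(-1, 18)), 233), Pow(82430, -1)) = Mul(Add(Add(-146, -18), 233), Rational(1, 82430)) = Mul(Add(-164, 233), Rational(1, 82430)) = Mul(69, Rational(1, 82430)) = Rational(69, 82430)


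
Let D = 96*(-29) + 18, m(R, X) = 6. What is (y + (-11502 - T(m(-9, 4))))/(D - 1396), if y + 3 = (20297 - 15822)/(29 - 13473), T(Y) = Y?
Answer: 154758359/55953928 ≈ 2.7658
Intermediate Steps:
D = -2766 (D = -2784 + 18 = -2766)
y = -44807/13444 (y = -3 + (20297 - 15822)/(29 - 13473) = -3 + 4475/(-13444) = -3 + 4475*(-1/13444) = -3 - 4475/13444 = -44807/13444 ≈ -3.3329)
(y + (-11502 - T(m(-9, 4))))/(D - 1396) = (-44807/13444 + (-11502 - 1*6))/(-2766 - 1396) = (-44807/13444 + (-11502 - 6))/(-4162) = (-44807/13444 - 11508)*(-1/4162) = -154758359/13444*(-1/4162) = 154758359/55953928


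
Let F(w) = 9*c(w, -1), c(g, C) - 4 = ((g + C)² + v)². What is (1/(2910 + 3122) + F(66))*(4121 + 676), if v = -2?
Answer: 357250190231745/464 ≈ 7.6994e+11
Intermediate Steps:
c(g, C) = 4 + (-2 + (C + g)²)² (c(g, C) = 4 + ((g + C)² - 2)² = 4 + ((C + g)² - 2)² = 4 + (-2 + (C + g)²)²)
F(w) = 36 + 9*(-2 + (-1 + w)²)² (F(w) = 9*(4 + (-2 + (-1 + w)²)²) = 36 + 9*(-2 + (-1 + w)²)²)
(1/(2910 + 3122) + F(66))*(4121 + 676) = (1/(2910 + 3122) + (36 + 9*(-2 + (-1 + 66)²)²))*(4121 + 676) = (1/6032 + (36 + 9*(-2 + 65²)²))*4797 = (1/6032 + (36 + 9*(-2 + 4225)²))*4797 = (1/6032 + (36 + 9*4223²))*4797 = (1/6032 + (36 + 9*17833729))*4797 = (1/6032 + (36 + 160503561))*4797 = (1/6032 + 160503597)*4797 = (968157697105/6032)*4797 = 357250190231745/464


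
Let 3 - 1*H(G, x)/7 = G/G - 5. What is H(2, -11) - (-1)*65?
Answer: 114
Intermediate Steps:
H(G, x) = 49 (H(G, x) = 21 - 7*(G/G - 5) = 21 - 7*(1 - 1*5) = 21 - 7*(1 - 5) = 21 - 7*(-4) = 21 + 28 = 49)
H(2, -11) - (-1)*65 = 49 - (-1)*65 = 49 - 1*(-65) = 49 + 65 = 114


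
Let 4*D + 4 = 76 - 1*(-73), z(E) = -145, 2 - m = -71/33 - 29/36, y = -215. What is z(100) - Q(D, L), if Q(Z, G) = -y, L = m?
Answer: -360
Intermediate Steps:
m = 1963/396 (m = 2 - (-71/33 - 29/36) = 2 - 1*(-1171/396) = 2 + 1171/396 = 1963/396 ≈ 4.9571)
D = 145/4 (D = -1 + (76 - 1*(-73))/4 = -1 + (76 + 73)/4 = -1 + (¼)*149 = -1 + 149/4 = 145/4 ≈ 36.250)
L = 1963/396 ≈ 4.9571
Q(Z, G) = 215 (Q(Z, G) = -1*(-215) = 215)
z(100) - Q(D, L) = -145 - 1*215 = -145 - 215 = -360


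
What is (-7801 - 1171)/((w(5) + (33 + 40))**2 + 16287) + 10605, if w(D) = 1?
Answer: 230787643/21763 ≈ 10605.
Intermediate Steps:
(-7801 - 1171)/((w(5) + (33 + 40))**2 + 16287) + 10605 = (-7801 - 1171)/((1 + (33 + 40))**2 + 16287) + 10605 = -8972/((1 + 73)**2 + 16287) + 10605 = -8972/(74**2 + 16287) + 10605 = -8972/(5476 + 16287) + 10605 = -8972/21763 + 10605 = 230787643/21763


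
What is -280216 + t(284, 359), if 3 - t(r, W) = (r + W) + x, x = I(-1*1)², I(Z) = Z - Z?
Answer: -280856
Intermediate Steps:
I(Z) = 0
x = 0 (x = 0² = 0)
t(r, W) = 3 - W - r (t(r, W) = 3 - ((r + W) + 0) = 3 - ((W + r) + 0) = 3 - (W + r) = 3 + (-W - r) = 3 - W - r)
-280216 + t(284, 359) = -280216 + (3 - 1*359 - 1*284) = -280216 + (3 - 359 - 284) = -280216 - 640 = -280856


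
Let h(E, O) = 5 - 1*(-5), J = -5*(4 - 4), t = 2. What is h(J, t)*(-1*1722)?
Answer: -17220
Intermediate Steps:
J = 0 (J = -5*0 = 0)
h(E, O) = 10 (h(E, O) = 5 + 5 = 10)
h(J, t)*(-1*1722) = 10*(-1*1722) = 10*(-1722) = -17220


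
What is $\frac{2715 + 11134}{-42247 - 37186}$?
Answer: $- \frac{13849}{79433} \approx -0.17435$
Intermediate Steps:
$\frac{2715 + 11134}{-42247 - 37186} = \frac{13849}{-79433} = 13849 \left(- \frac{1}{79433}\right) = - \frac{13849}{79433}$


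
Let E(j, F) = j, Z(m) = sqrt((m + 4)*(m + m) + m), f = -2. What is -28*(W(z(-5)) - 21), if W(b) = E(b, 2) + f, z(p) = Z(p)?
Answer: 644 - 28*sqrt(5) ≈ 581.39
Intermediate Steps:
Z(m) = sqrt(m + 2*m*(4 + m)) (Z(m) = sqrt((4 + m)*(2*m) + m) = sqrt(2*m*(4 + m) + m) = sqrt(m + 2*m*(4 + m)))
z(p) = sqrt(p*(9 + 2*p))
W(b) = -2 + b (W(b) = b - 2 = -2 + b)
-28*(W(z(-5)) - 21) = -28*((-2 + sqrt(-5*(9 + 2*(-5)))) - 21) = -28*((-2 + sqrt(-5*(9 - 10))) - 21) = -28*((-2 + sqrt(-5*(-1))) - 21) = -28*((-2 + sqrt(5)) - 21) = -28*(-23 + sqrt(5)) = 644 - 28*sqrt(5)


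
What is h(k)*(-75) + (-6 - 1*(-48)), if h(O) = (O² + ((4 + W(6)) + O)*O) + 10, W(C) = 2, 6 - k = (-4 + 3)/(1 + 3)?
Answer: -75039/8 ≈ -9379.9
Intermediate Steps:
k = 25/4 (k = 6 - (-4 + 3)/(1 + 3) = 6 - (-1)/4 = 6 - 1*(-¼) = 6 + ¼ = 25/4 ≈ 6.2500)
h(O) = 10 + O² + O*(6 + O) (h(O) = (O² + ((4 + 2) + O)*O) + 10 = (O² + (6 + O)*O) + 10 = (O² + O*(6 + O)) + 10 = 10 + O² + O*(6 + O))
h(k)*(-75) + (-6 - 1*(-48)) = (10 + 2*(25/4)² + 6*(25/4))*(-75) + (-6 - 1*(-48)) = (10 + 2*(625/16) + 75/2)*(-75) + (-6 + 48) = (10 + 625/8 + 75/2)*(-75) + 42 = (1005/8)*(-75) + 42 = -75375/8 + 42 = -75039/8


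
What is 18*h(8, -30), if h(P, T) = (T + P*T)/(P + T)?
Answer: 2430/11 ≈ 220.91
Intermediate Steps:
h(P, T) = (T + P*T)/(P + T)
18*h(8, -30) = 18*(-30*(1 + 8)/(8 - 30)) = 18*(-30*9/(-22)) = 18*(-30*(-1/22)*9) = 18*(135/11) = 2430/11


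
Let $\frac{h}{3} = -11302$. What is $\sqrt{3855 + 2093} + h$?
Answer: $-33906 + 2 \sqrt{1487} \approx -33829.0$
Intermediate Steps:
$h = -33906$ ($h = 3 \left(-11302\right) = -33906$)
$\sqrt{3855 + 2093} + h = \sqrt{3855 + 2093} - 33906 = \sqrt{5948} - 33906 = 2 \sqrt{1487} - 33906 = -33906 + 2 \sqrt{1487}$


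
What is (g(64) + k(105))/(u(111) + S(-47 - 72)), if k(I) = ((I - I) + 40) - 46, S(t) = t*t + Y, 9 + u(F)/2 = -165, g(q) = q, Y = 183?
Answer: 29/6998 ≈ 0.0041440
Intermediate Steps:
u(F) = -348 (u(F) = -18 + 2*(-165) = -18 - 330 = -348)
S(t) = 183 + t² (S(t) = t*t + 183 = t² + 183 = 183 + t²)
k(I) = -6 (k(I) = (0 + 40) - 46 = 40 - 46 = -6)
(g(64) + k(105))/(u(111) + S(-47 - 72)) = (64 - 6)/(-348 + (183 + (-47 - 72)²)) = 58/(-348 + (183 + (-119)²)) = 58/(-348 + (183 + 14161)) = 58/(-348 + 14344) = 58/13996 = 58*(1/13996) = 29/6998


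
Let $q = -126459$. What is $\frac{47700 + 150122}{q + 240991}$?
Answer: $\frac{98911}{57266} \approx 1.7272$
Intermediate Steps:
$\frac{47700 + 150122}{q + 240991} = \frac{47700 + 150122}{-126459 + 240991} = \frac{197822}{114532} = 197822 \cdot \frac{1}{114532} = \frac{98911}{57266}$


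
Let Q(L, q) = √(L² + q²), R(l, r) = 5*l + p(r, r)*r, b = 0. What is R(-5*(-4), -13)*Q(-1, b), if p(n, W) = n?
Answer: 269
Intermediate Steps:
R(l, r) = r² + 5*l (R(l, r) = 5*l + r*r = 5*l + r² = r² + 5*l)
R(-5*(-4), -13)*Q(-1, b) = ((-13)² + 5*(-5*(-4)))*√((-1)² + 0²) = (169 + 5*20)*√(1 + 0) = (169 + 100)*√1 = 269*1 = 269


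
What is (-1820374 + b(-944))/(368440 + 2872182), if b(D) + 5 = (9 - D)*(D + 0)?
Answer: -388573/462946 ≈ -0.83935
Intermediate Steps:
b(D) = -5 + D*(9 - D) (b(D) = -5 + (9 - D)*(D + 0) = -5 + (9 - D)*D = -5 + D*(9 - D))
(-1820374 + b(-944))/(368440 + 2872182) = (-1820374 + (-5 - 1*(-944)² + 9*(-944)))/(368440 + 2872182) = (-1820374 + (-5 - 1*891136 - 8496))/3240622 = (-1820374 + (-5 - 891136 - 8496))*(1/3240622) = (-1820374 - 899637)*(1/3240622) = -2720011*1/3240622 = -388573/462946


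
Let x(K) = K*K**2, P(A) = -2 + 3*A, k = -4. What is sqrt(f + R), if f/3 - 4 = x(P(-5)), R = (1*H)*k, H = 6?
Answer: 3*I*sqrt(1639) ≈ 121.45*I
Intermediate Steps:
R = -24 (R = (1*6)*(-4) = 6*(-4) = -24)
x(K) = K**3
f = -14727 (f = 12 + 3*(-2 + 3*(-5))**3 = 12 + 3*(-2 - 15)**3 = 12 + 3*(-17)**3 = 12 + 3*(-4913) = 12 - 14739 = -14727)
sqrt(f + R) = sqrt(-14727 - 24) = sqrt(-14751) = 3*I*sqrt(1639)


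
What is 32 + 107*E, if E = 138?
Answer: 14798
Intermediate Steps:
32 + 107*E = 32 + 107*138 = 32 + 14766 = 14798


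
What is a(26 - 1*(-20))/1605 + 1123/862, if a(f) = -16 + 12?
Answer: 1798967/1383510 ≈ 1.3003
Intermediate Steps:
a(f) = -4
a(26 - 1*(-20))/1605 + 1123/862 = -4/1605 + 1123/862 = 1798967/1383510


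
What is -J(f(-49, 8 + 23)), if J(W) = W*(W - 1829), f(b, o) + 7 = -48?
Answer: -103620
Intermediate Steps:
f(b, o) = -55 (f(b, o) = -7 - 48 = -55)
J(W) = W*(-1829 + W)
-J(f(-49, 8 + 23)) = -(-55)*(-1829 - 55) = -(-55)*(-1884) = -1*103620 = -103620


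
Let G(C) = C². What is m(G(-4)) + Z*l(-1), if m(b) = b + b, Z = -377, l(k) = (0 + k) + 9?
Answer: -2984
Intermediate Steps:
l(k) = 9 + k (l(k) = k + 9 = 9 + k)
m(b) = 2*b
m(G(-4)) + Z*l(-1) = 2*(-4)² - 377*(9 - 1) = 2*16 - 377*8 = 32 - 3016 = -2984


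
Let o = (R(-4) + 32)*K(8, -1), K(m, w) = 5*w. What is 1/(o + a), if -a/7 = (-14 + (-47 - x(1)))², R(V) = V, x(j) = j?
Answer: -1/27048 ≈ -3.6971e-5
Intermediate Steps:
o = -140 (o = (-4 + 32)*(5*(-1)) = 28*(-5) = -140)
a = -26908 (a = -7*(-14 + (-47 - 1*1))² = -7*(-14 + (-47 - 1))² = -7*(-14 - 48)² = -7*(-62)² = -7*3844 = -26908)
1/(o + a) = 1/(-140 - 26908) = 1/(-27048) = -1/27048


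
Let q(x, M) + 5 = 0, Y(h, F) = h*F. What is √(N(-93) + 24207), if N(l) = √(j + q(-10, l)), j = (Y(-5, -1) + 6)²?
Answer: √(24207 + 2*√29) ≈ 155.62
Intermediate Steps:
Y(h, F) = F*h
q(x, M) = -5 (q(x, M) = -5 + 0 = -5)
j = 121 (j = (-1*(-5) + 6)² = (5 + 6)² = 11² = 121)
N(l) = 2*√29 (N(l) = √(121 - 5) = √116 = 2*√29)
√(N(-93) + 24207) = √(2*√29 + 24207) = √(24207 + 2*√29)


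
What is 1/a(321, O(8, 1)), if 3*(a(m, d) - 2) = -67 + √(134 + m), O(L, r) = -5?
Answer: -183/3266 - 3*√455/3266 ≈ -0.075625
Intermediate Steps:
a(m, d) = -61/3 + √(134 + m)/3 (a(m, d) = 2 + (-67 + √(134 + m))/3 = 2 + (-67/3 + √(134 + m)/3) = -61/3 + √(134 + m)/3)
1/a(321, O(8, 1)) = 1/(-61/3 + √(134 + 321)/3) = 1/(-61/3 + √455/3)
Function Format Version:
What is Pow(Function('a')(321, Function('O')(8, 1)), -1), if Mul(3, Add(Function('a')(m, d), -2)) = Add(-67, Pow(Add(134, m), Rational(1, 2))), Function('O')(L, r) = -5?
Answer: Add(Rational(-183, 3266), Mul(Rational(-3, 3266), Pow(455, Rational(1, 2)))) ≈ -0.075625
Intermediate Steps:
Function('a')(m, d) = Add(Rational(-61, 3), Mul(Rational(1, 3), Pow(Add(134, m), Rational(1, 2)))) (Function('a')(m, d) = Add(2, Mul(Rational(1, 3), Add(-67, Pow(Add(134, m), Rational(1, 2))))) = Add(2, Add(Rational(-67, 3), Mul(Rational(1, 3), Pow(Add(134, m), Rational(1, 2))))) = Add(Rational(-61, 3), Mul(Rational(1, 3), Pow(Add(134, m), Rational(1, 2)))))
Pow(Function('a')(321, Function('O')(8, 1)), -1) = Pow(Add(Rational(-61, 3), Mul(Rational(1, 3), Pow(Add(134, 321), Rational(1, 2)))), -1) = Pow(Add(Rational(-61, 3), Mul(Rational(1, 3), Pow(455, Rational(1, 2)))), -1)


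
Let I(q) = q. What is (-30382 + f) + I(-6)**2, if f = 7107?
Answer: -23239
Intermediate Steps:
(-30382 + f) + I(-6)**2 = (-30382 + 7107) + (-6)**2 = -23275 + 36 = -23239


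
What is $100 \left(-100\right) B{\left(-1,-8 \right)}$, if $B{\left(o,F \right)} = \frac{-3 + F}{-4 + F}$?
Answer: $- \frac{27500}{3} \approx -9166.7$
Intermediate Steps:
$B{\left(o,F \right)} = \frac{-3 + F}{-4 + F}$
$100 \left(-100\right) B{\left(-1,-8 \right)} = 100 \left(-100\right) \frac{-3 - 8}{-4 - 8} = - 10000 \frac{1}{-12} \left(-11\right) = - 10000 \left(\left(- \frac{1}{12}\right) \left(-11\right)\right) = \left(-10000\right) \frac{11}{12} = - \frac{27500}{3}$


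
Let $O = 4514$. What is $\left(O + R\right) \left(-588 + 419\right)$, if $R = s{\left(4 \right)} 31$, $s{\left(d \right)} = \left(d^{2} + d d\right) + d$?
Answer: $-951470$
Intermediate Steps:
$s{\left(d \right)} = d + 2 d^{2}$ ($s{\left(d \right)} = \left(d^{2} + d^{2}\right) + d = 2 d^{2} + d = d + 2 d^{2}$)
$R = 1116$ ($R = 4 \left(1 + 2 \cdot 4\right) 31 = 4 \left(1 + 8\right) 31 = 4 \cdot 9 \cdot 31 = 36 \cdot 31 = 1116$)
$\left(O + R\right) \left(-588 + 419\right) = \left(4514 + 1116\right) \left(-588 + 419\right) = 5630 \left(-169\right) = -951470$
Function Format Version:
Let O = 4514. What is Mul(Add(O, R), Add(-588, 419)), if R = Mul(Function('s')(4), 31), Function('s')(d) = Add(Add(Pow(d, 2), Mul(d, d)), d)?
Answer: -951470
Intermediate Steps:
Function('s')(d) = Add(d, Mul(2, Pow(d, 2))) (Function('s')(d) = Add(Add(Pow(d, 2), Pow(d, 2)), d) = Add(Mul(2, Pow(d, 2)), d) = Add(d, Mul(2, Pow(d, 2))))
R = 1116 (R = Mul(Mul(4, Add(1, Mul(2, 4))), 31) = Mul(Mul(4, Add(1, 8)), 31) = Mul(Mul(4, 9), 31) = Mul(36, 31) = 1116)
Mul(Add(O, R), Add(-588, 419)) = Mul(Add(4514, 1116), Add(-588, 419)) = Mul(5630, -169) = -951470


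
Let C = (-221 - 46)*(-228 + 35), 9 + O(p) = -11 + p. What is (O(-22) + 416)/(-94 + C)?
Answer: 374/51437 ≈ 0.0072710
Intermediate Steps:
O(p) = -20 + p (O(p) = -9 + (-11 + p) = -20 + p)
C = 51531 (C = -267*(-193) = 51531)
(O(-22) + 416)/(-94 + C) = ((-20 - 22) + 416)/(-94 + 51531) = (-42 + 416)/51437 = 374*(1/51437) = 374/51437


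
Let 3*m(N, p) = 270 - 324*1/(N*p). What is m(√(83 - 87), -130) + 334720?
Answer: 334810 - 27*I/65 ≈ 3.3481e+5 - 0.41538*I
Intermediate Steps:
m(N, p) = 90 - 108/(N*p) (m(N, p) = (270 - 324*1/(N*p))/3 = (270 - 324/(N*p))/3 = 90 - 108/(N*p))
m(√(83 - 87), -130) + 334720 = (90 - 108/(√(83 - 87)*(-130))) + 334720 = (90 - 108*(-1/130)/√(-4)) + 334720 = (90 - 108*(-1/130)/2*I) + 334720 = (90 - 108*(-I/2)*(-1/130)) + 334720 = (90 - 27*I/65) + 334720 = 334810 - 27*I/65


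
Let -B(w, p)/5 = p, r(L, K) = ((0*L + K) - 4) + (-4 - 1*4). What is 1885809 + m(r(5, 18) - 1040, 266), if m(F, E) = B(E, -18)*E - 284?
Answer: 1909465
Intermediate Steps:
r(L, K) = -12 + K (r(L, K) = ((0 + K) - 4) + (-4 - 4) = (K - 4) - 8 = (-4 + K) - 8 = -12 + K)
B(w, p) = -5*p
m(F, E) = -284 + 90*E (m(F, E) = (-5*(-18))*E - 284 = 90*E - 284 = -284 + 90*E)
1885809 + m(r(5, 18) - 1040, 266) = 1885809 + (-284 + 90*266) = 1885809 + (-284 + 23940) = 1885809 + 23656 = 1909465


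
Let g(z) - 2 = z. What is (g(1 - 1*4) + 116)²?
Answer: 13225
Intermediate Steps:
g(z) = 2 + z
(g(1 - 1*4) + 116)² = ((2 + (1 - 1*4)) + 116)² = ((2 + (1 - 4)) + 116)² = ((2 - 3) + 116)² = (-1 + 116)² = 115² = 13225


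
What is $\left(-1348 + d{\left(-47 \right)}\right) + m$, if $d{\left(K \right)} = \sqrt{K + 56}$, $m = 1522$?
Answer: $177$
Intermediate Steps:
$d{\left(K \right)} = \sqrt{56 + K}$
$\left(-1348 + d{\left(-47 \right)}\right) + m = \left(-1348 + \sqrt{56 - 47}\right) + 1522 = \left(-1348 + \sqrt{9}\right) + 1522 = \left(-1348 + 3\right) + 1522 = -1345 + 1522 = 177$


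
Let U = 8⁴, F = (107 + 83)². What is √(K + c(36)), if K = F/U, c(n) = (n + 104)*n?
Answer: √5169985/32 ≈ 71.055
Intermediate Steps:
c(n) = n*(104 + n) (c(n) = (104 + n)*n = n*(104 + n))
F = 36100 (F = 190² = 36100)
U = 4096
K = 9025/1024 (K = 36100/4096 = 36100*(1/4096) = 9025/1024 ≈ 8.8135)
√(K + c(36)) = √(9025/1024 + 36*(104 + 36)) = √(9025/1024 + 36*140) = √(9025/1024 + 5040) = √(5169985/1024) = √5169985/32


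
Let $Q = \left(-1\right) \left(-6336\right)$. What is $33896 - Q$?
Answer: $27560$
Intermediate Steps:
$Q = 6336$
$33896 - Q = 33896 - 6336 = 27560$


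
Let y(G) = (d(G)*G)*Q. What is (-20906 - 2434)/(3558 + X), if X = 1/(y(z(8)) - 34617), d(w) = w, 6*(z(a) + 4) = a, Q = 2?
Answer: -2422886500/369350047 ≈ -6.5599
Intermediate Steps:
z(a) = -4 + a/6
y(G) = 2*G² (y(G) = (G*G)*2 = G²*2 = 2*G²)
X = -9/311425 (X = 1/(2*(-4 + (⅙)*8)² - 34617) = 1/(2*(-4 + 4/3)² - 34617) = 1/(2*(-8/3)² - 34617) = 1/(2*(64/9) - 34617) = 1/(128/9 - 34617) = 1/(-311425/9) = -9/311425 ≈ -2.8899e-5)
(-20906 - 2434)/(3558 + X) = (-20906 - 2434)/(3558 - 9/311425) = -23340/1108050141/311425 = -23340*311425/1108050141 = -2422886500/369350047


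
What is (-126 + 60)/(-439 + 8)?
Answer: 66/431 ≈ 0.15313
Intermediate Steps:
(-126 + 60)/(-439 + 8) = -66/(-431) = -66*(-1/431) = 66/431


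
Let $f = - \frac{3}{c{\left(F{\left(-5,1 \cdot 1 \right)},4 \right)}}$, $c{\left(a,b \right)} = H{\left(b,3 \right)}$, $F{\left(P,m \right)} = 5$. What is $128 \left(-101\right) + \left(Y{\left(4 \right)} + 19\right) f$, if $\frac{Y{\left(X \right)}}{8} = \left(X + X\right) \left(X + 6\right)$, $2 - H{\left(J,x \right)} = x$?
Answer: $-10951$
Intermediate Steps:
$H{\left(J,x \right)} = 2 - x$
$c{\left(a,b \right)} = -1$ ($c{\left(a,b \right)} = 2 - 3 = -1$)
$Y{\left(X \right)} = 16 X \left(6 + X\right)$ ($Y{\left(X \right)} = 8 \left(X + X\right) \left(X + 6\right) = 8 \cdot 2 X \left(6 + X\right) = 16 X \left(6 + X\right)$)
$f = 3$ ($f = - \frac{3}{-1} = \left(-3\right) \left(-1\right) = 3$)
$128 \left(-101\right) + \left(Y{\left(4 \right)} + 19\right) f = 128 \left(-101\right) + \left(16 \cdot 4 \left(6 + 4\right) + 19\right) 3 = -12928 + \left(16 \cdot 4 \cdot 10 + 19\right) 3 = -12928 + \left(640 + 19\right) 3 = -12928 + 659 \cdot 3 = -12928 + 1977 = -10951$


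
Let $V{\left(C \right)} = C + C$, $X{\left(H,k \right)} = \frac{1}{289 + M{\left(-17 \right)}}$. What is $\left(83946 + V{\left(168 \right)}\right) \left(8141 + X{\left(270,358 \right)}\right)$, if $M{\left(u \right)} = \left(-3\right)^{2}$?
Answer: $\frac{102234866679}{149} \approx 6.8614 \cdot 10^{8}$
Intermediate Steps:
$M{\left(u \right)} = 9$
$X{\left(H,k \right)} = \frac{1}{298}$ ($X{\left(H,k \right)} = \frac{1}{289 + 9} = \frac{1}{298}$)
$V{\left(C \right)} = 2 C$
$\left(83946 + V{\left(168 \right)}\right) \left(8141 + X{\left(270,358 \right)}\right) = \left(83946 + 2 \cdot 168\right) \left(8141 + \frac{1}{298}\right) = \left(83946 + 336\right) \frac{2426019}{298} = 84282 \cdot \frac{2426019}{298} = \frac{102234866679}{149}$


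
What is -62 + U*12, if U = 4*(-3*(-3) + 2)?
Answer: 466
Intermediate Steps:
U = 44 (U = 4*(9 + 2) = 4*11 = 44)
-62 + U*12 = -62 + 44*12 = -62 + 528 = 466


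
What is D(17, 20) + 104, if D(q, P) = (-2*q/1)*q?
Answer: -474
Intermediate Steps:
D(q, P) = -2*q² (D(q, P) = (-2*q)*q = -2*q²)
D(17, 20) + 104 = -2*17² + 104 = -2*289 + 104 = -578 + 104 = -474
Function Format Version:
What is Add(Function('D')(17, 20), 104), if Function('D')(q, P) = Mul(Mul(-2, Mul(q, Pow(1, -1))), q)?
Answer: -474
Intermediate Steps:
Function('D')(q, P) = Mul(-2, Pow(q, 2)) (Function('D')(q, P) = Mul(Mul(-2, Mul(q, 1)), q) = Mul(Mul(-2, q), q) = Mul(-2, Pow(q, 2)))
Add(Function('D')(17, 20), 104) = Add(Mul(-2, Pow(17, 2)), 104) = Add(Mul(-2, 289), 104) = Add(-578, 104) = -474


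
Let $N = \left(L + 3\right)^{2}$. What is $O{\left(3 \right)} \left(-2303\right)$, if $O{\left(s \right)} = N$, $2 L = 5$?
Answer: $- \frac{278663}{4} \approx -69666.0$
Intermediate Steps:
$L = \frac{5}{2}$ ($L = \frac{1}{2} \cdot 5 = \frac{5}{2} \approx 2.5$)
$N = \frac{121}{4}$ ($N = \left(\frac{5}{2} + 3\right)^{2} = \left(\frac{11}{2}\right)^{2} = \frac{121}{4} \approx 30.25$)
$O{\left(s \right)} = \frac{121}{4}$
$O{\left(3 \right)} \left(-2303\right) = \frac{121}{4} \left(-2303\right) = - \frac{278663}{4}$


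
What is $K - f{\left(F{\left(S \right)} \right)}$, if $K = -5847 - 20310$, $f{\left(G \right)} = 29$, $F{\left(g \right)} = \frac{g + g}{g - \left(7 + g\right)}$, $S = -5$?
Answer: $-26186$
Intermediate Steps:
$F{\left(g \right)} = - \frac{2 g}{7}$ ($F{\left(g \right)} = \frac{2 g}{-7} = 2 g \left(- \frac{1}{7}\right) = - \frac{2 g}{7}$)
$K = -26157$
$K - f{\left(F{\left(S \right)} \right)} = -26157 - 29 = -26186$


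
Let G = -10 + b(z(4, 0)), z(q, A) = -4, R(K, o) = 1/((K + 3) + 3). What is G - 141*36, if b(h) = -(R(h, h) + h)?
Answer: -10165/2 ≈ -5082.5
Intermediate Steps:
R(K, o) = 1/(6 + K) (R(K, o) = 1/((3 + K) + 3) = 1/(6 + K))
b(h) = -h - 1/(6 + h) (b(h) = -(1/(6 + h) + h) = -(h + 1/(6 + h)) = -h - 1/(6 + h))
G = -13/2 (G = -10 + (-1 - 1*(-4)*(6 - 4))/(6 - 4) = -10 + (-1 - 1*(-4)*2)/2 = -10 + (-1 + 8)/2 = -10 + (½)*7 = -10 + 7/2 = -13/2 ≈ -6.5000)
G - 141*36 = -13/2 - 141*36 = -13/2 - 5076 = -10165/2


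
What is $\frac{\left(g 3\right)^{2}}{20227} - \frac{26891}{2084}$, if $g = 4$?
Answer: $- \frac{543624161}{42153068} \approx -12.896$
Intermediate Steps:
$\frac{\left(g 3\right)^{2}}{20227} - \frac{26891}{2084} = \frac{\left(4 \cdot 3\right)^{2}}{20227} - \frac{26891}{2084} = 12^{2} \cdot \frac{1}{20227} - \frac{26891}{2084} = 144 \cdot \frac{1}{20227} - \frac{26891}{2084} = \frac{144}{20227} - \frac{26891}{2084} = - \frac{543624161}{42153068}$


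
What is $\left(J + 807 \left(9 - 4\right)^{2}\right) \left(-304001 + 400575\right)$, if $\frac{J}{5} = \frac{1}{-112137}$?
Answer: $\frac{218485538038780}{112137} \approx 1.9484 \cdot 10^{9}$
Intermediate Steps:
$J = - \frac{5}{112137}$ ($J = \frac{5}{-112137} = 5 \left(- \frac{1}{112137}\right) = - \frac{5}{112137} \approx -4.4588 \cdot 10^{-5}$)
$\left(J + 807 \left(9 - 4\right)^{2}\right) \left(-304001 + 400575\right) = \left(- \frac{5}{112137} + 807 \left(9 - 4\right)^{2}\right) \left(-304001 + 400575\right) = \left(- \frac{5}{112137} + 807 \cdot 5^{2}\right) 96574 = \left(- \frac{5}{112137} + 807 \cdot 25\right) 96574 = \left(- \frac{5}{112137} + 20175\right) 96574 = \frac{2262363970}{112137} \cdot 96574 = \frac{218485538038780}{112137}$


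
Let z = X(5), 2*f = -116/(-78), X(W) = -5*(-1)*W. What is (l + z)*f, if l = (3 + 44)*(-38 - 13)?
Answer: -68788/39 ≈ -1763.8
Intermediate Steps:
X(W) = 5*W (X(W) = -(-5)*W = 5*W)
f = 29/39 (f = (-116/(-78))/2 = (-116*(-1/78))/2 = (½)*(58/39) = 29/39 ≈ 0.74359)
z = 25 (z = 5*5 = 25)
l = -2397 (l = 47*(-51) = -2397)
(l + z)*f = (-2397 + 25)*(29/39) = -2372*29/39 = -68788/39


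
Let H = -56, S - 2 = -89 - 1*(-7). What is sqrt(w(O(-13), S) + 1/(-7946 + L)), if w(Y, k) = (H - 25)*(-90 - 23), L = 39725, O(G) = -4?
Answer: 2*sqrt(256768306707)/10593 ≈ 95.671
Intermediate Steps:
S = -80 (S = 2 + (-89 - 1*(-7)) = 2 + (-89 + 7) = 2 - 82 = -80)
w(Y, k) = 9153 (w(Y, k) = (-56 - 25)*(-90 - 23) = -81*(-113) = 9153)
sqrt(w(O(-13), S) + 1/(-7946 + L)) = sqrt(9153 + 1/(-7946 + 39725)) = sqrt(9153 + 1/31779) = sqrt(290873188/31779) = 2*sqrt(256768306707)/10593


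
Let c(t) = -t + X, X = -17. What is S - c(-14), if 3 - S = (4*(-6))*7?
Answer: 174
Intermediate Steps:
c(t) = -17 - t (c(t) = -t - 17 = -17 - t)
S = 171 (S = 3 - 4*(-6)*7 = 3 - (-24)*7 = 3 - 1*(-168) = 3 + 168 = 171)
S - c(-14) = 171 - (-17 - 1*(-14)) = 171 - (-17 + 14) = 171 - 1*(-3) = 171 + 3 = 174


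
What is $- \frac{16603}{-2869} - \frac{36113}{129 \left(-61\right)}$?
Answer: $\frac{234257204}{22576161} \approx 10.376$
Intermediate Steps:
$- \frac{16603}{-2869} - \frac{36113}{129 \left(-61\right)} = \left(-16603\right) \left(- \frac{1}{2869}\right) - \frac{36113}{-7869} = \frac{16603}{2869} - - \frac{36113}{7869} = \frac{16603}{2869} + \frac{36113}{7869} = \frac{234257204}{22576161}$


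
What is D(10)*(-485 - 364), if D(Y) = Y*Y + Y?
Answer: -93390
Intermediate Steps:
D(Y) = Y + Y² (D(Y) = Y² + Y = Y + Y²)
D(10)*(-485 - 364) = (10*(1 + 10))*(-485 - 364) = (10*11)*(-849) = 110*(-849) = -93390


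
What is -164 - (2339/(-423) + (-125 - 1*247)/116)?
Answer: -1904618/12267 ≈ -155.26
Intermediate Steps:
-164 - (2339/(-423) + (-125 - 1*247)/116) = -164 - (2339*(-1/423) + (-125 - 247)*(1/116)) = -164 - (-2339/423 - 372*1/116) = -164 - (-2339/423 - 93/29) = -164 - 1*(-107170/12267) = -164 + 107170/12267 = -1904618/12267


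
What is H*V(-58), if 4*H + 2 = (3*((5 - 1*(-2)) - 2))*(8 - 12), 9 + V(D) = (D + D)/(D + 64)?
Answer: 2635/6 ≈ 439.17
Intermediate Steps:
V(D) = -9 + 2*D/(64 + D) (V(D) = -9 + (D + D)/(D + 64) = -9 + (2*D)/(64 + D) = -9 + 2*D/(64 + D))
H = -31/2 (H = -½ + ((3*((5 - 1*(-2)) - 2))*(8 - 12))/4 = -½ + ((3*((5 + 2) - 2))*(-4))/4 = -½ + ((3*(7 - 2))*(-4))/4 = -½ + ((3*5)*(-4))/4 = -½ + (15*(-4))/4 = -½ + (¼)*(-60) = -½ - 15 = -31/2 ≈ -15.500)
H*V(-58) = -31*(-576 - 7*(-58))/(2*(64 - 58)) = -31*(-576 + 406)/(2*6) = -31*(-170)/12 = -31/2*(-85/3) = 2635/6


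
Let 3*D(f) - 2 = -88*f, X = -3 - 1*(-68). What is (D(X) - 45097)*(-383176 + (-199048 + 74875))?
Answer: 23846925047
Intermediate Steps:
X = 65 (X = -3 + 68 = 65)
D(f) = ⅔ - 88*f/3 (D(f) = ⅔ + (-88*f)/3 = ⅔ - 88*f/3)
(D(X) - 45097)*(-383176 + (-199048 + 74875)) = ((⅔ - 88/3*65) - 45097)*(-383176 + (-199048 + 74875)) = ((⅔ - 5720/3) - 45097)*(-383176 - 124173) = (-1906 - 45097)*(-507349) = -47003*(-507349) = 23846925047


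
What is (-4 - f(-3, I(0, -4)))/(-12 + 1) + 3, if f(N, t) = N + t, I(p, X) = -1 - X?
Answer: 37/11 ≈ 3.3636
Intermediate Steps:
(-4 - f(-3, I(0, -4)))/(-12 + 1) + 3 = (-4 - (-3 + (-1 - 1*(-4))))/(-12 + 1) + 3 = (-4 - (-3 + (-1 + 4)))/(-11) + 3 = -(-4 - (-3 + 3))/11 + 3 = -(-4 - 1*0)/11 + 3 = -(-4 + 0)/11 + 3 = -1/11*(-4) + 3 = 4/11 + 3 = 37/11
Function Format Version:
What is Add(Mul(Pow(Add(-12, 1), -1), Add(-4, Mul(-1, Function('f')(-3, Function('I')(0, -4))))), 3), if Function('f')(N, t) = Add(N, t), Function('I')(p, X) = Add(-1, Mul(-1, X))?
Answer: Rational(37, 11) ≈ 3.3636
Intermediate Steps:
Add(Mul(Pow(Add(-12, 1), -1), Add(-4, Mul(-1, Function('f')(-3, Function('I')(0, -4))))), 3) = Add(Mul(Pow(Add(-12, 1), -1), Add(-4, Mul(-1, Add(-3, Add(-1, Mul(-1, -4)))))), 3) = Add(Mul(Pow(-11, -1), Add(-4, Mul(-1, Add(-3, Add(-1, 4))))), 3) = Add(Mul(Rational(-1, 11), Add(-4, Mul(-1, Add(-3, 3)))), 3) = Add(Mul(Rational(-1, 11), Add(-4, Mul(-1, 0))), 3) = Add(Mul(Rational(-1, 11), Add(-4, 0)), 3) = Add(Mul(Rational(-1, 11), -4), 3) = Add(Rational(4, 11), 3) = Rational(37, 11)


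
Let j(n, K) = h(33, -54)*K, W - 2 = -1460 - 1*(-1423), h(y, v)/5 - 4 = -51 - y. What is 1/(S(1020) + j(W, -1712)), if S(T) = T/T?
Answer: 1/684801 ≈ 1.4603e-6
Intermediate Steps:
h(y, v) = -235 - 5*y (h(y, v) = 20 + 5*(-51 - y) = 20 + (-255 - 5*y) = -235 - 5*y)
W = -35 (W = 2 + (-1460 - 1*(-1423)) = 2 + (-1460 + 1423) = 2 - 37 = -35)
S(T) = 1
j(n, K) = -400*K (j(n, K) = (-235 - 5*33)*K = (-235 - 165)*K = -400*K)
1/(S(1020) + j(W, -1712)) = 1/(1 - 400*(-1712)) = 1/(1 + 684800) = 1/684801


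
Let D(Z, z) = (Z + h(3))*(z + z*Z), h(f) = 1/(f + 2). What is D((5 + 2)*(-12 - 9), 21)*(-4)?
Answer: -9001776/5 ≈ -1.8004e+6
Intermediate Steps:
h(f) = 1/(2 + f)
D(Z, z) = (⅕ + Z)*(z + Z*z) (D(Z, z) = (Z + 1/(2 + 3))*(z + z*Z) = (Z + 1/5)*(z + Z*z) = (Z + ⅕)*(z + Z*z) = (⅕ + Z)*(z + Z*z))
D((5 + 2)*(-12 - 9), 21)*(-4) = ((⅕)*21*(1 + 5*((5 + 2)*(-12 - 9))² + 6*((5 + 2)*(-12 - 9))))*(-4) = ((⅕)*21*(1 + 5*(7*(-21))² + 6*(7*(-21))))*(-4) = ((⅕)*21*(1 + 5*(-147)² + 6*(-147)))*(-4) = ((⅕)*21*(1 + 5*21609 - 882))*(-4) = ((⅕)*21*(1 + 108045 - 882))*(-4) = ((⅕)*21*107164)*(-4) = (2250444/5)*(-4) = -9001776/5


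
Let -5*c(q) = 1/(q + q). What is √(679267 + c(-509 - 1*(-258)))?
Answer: 9*√52832716410/2510 ≈ 824.18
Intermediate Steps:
c(q) = -1/(10*q) (c(q) = -1/(5*(q + q)) = -1/(2*q)/5 = -1/(10*q))
√(679267 + c(-509 - 1*(-258))) = √(679267 - 1/(10*(-509 - 1*(-258)))) = √(679267 - 1/(10*(-509 + 258))) = √(679267 - ⅒/(-251)) = √(679267 - ⅒*(-1/251)) = √(679267 + 1/2510) = √(1704960171/2510) = 9*√52832716410/2510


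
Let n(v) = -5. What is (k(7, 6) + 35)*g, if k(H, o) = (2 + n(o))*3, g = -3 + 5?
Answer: 52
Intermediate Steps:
g = 2
k(H, o) = -9 (k(H, o) = (2 - 5)*3 = -3*3 = -9)
(k(7, 6) + 35)*g = (-9 + 35)*2 = 26*2 = 52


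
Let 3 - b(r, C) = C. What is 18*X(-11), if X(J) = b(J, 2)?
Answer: 18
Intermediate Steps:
b(r, C) = 3 - C
X(J) = 1 (X(J) = 3 - 1*2 = 3 - 2 = 1)
18*X(-11) = 18*1 = 18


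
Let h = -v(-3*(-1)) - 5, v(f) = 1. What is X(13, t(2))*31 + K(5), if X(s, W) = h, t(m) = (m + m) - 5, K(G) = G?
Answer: -181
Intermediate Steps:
t(m) = -5 + 2*m (t(m) = 2*m - 5 = -5 + 2*m)
h = -6 (h = -1*1 - 5 = -1 - 5 = -6)
X(s, W) = -6
X(13, t(2))*31 + K(5) = -6*31 + 5 = -186 + 5 = -181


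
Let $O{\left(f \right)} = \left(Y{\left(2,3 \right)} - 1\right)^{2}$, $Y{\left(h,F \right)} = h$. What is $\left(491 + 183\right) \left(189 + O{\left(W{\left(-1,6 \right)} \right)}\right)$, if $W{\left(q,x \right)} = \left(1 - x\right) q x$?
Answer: $128060$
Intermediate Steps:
$W{\left(q,x \right)} = q x \left(1 - x\right)$ ($W{\left(q,x \right)} = q \left(1 - x\right) x = q x \left(1 - x\right)$)
$O{\left(f \right)} = 1$ ($O{\left(f \right)} = \left(2 - 1\right)^{2} = 1^{2} = 1$)
$\left(491 + 183\right) \left(189 + O{\left(W{\left(-1,6 \right)} \right)}\right) = \left(491 + 183\right) \left(189 + 1\right) = 674 \cdot 190 = 128060$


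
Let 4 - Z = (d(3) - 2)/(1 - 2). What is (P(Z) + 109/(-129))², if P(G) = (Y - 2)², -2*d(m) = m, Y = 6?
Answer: 3822025/16641 ≈ 229.68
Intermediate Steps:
d(m) = -m/2
Z = ½ (Z = 4 - (-½*3 - 2)/(1 - 2) = 4 - (-3/2 - 2)/(-1) = 4 - (-7)*(-1)/2 = 4 - 1*7/2 = 4 - 7/2 = ½ ≈ 0.50000)
P(G) = 16 (P(G) = (6 - 2)² = 4² = 16)
(P(Z) + 109/(-129))² = (16 + 109/(-129))² = (16 + 109*(-1/129))² = (16 - 109/129)² = (1955/129)² = 3822025/16641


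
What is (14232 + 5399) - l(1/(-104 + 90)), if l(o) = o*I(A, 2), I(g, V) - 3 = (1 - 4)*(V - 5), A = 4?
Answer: 137423/7 ≈ 19632.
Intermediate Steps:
I(g, V) = 18 - 3*V (I(g, V) = 3 + (1 - 4)*(V - 5) = 3 - 3*(-5 + V) = 3 + (15 - 3*V) = 18 - 3*V)
l(o) = 12*o (l(o) = o*(18 - 3*2) = o*(18 - 6) = o*12 = 12*o)
(14232 + 5399) - l(1/(-104 + 90)) = (14232 + 5399) - 12/(-104 + 90) = 19631 - 12/(-14) = 19631 - 12*(-1)/14 = 19631 - 1*(-6/7) = 19631 + 6/7 = 137423/7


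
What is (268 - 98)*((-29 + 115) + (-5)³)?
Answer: -6630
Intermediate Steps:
(268 - 98)*((-29 + 115) + (-5)³) = 170*(86 - 125) = 170*(-39) = -6630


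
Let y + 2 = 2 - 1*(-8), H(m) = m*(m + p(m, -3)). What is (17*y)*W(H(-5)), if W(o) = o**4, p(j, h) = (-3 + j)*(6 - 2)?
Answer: 159303685000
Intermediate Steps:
p(j, h) = -12 + 4*j (p(j, h) = (-3 + j)*4 = -12 + 4*j)
H(m) = m*(-12 + 5*m) (H(m) = m*(m + (-12 + 4*m)) = m*(-12 + 5*m))
y = 8 (y = -2 + (2 - 1*(-8)) = -2 + (2 + 8) = -2 + 10 = 8)
(17*y)*W(H(-5)) = (17*8)*(-5*(-12 + 5*(-5)))**4 = 136*(-5*(-12 - 25))**4 = 136*(-5*(-37))**4 = 136*185**4 = 136*1171350625 = 159303685000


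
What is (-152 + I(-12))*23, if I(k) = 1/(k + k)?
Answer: -83927/24 ≈ -3497.0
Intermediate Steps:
I(k) = 1/(2*k)
(-152 + I(-12))*23 = (-152 + (½)/(-12))*23 = (-152 + (½)*(-1/12))*23 = (-152 - 1/24)*23 = -3649/24*23 = -83927/24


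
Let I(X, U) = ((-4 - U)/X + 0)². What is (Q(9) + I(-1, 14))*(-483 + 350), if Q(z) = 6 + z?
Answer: -45087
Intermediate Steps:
I(X, U) = (-4 - U)²/X² (I(X, U) = ((-4 - U)/X + 0)² = ((-4 - U)/X)² = (-4 - U)²/X²)
(Q(9) + I(-1, 14))*(-483 + 350) = ((6 + 9) + (4 + 14)²/(-1)²)*(-483 + 350) = (15 + 1*18²)*(-133) = (15 + 1*324)*(-133) = (15 + 324)*(-133) = 339*(-133) = -45087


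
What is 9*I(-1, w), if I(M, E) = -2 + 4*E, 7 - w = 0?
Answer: 234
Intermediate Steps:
w = 7 (w = 7 - 1*0 = 7 + 0 = 7)
9*I(-1, w) = 9*(-2 + 4*7) = 9*(-2 + 28) = 9*26 = 234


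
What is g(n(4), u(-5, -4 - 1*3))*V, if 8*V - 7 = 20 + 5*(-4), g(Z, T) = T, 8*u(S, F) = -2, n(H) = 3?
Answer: -7/32 ≈ -0.21875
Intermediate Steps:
u(S, F) = -¼ (u(S, F) = (⅛)*(-2) = -¼)
V = 7/8 (V = 7/8 + (20 + 5*(-4))/8 = 7/8 + (20 - 20)/8 = 7/8 + (⅛)*0 = 7/8 + 0 = 7/8 ≈ 0.87500)
g(n(4), u(-5, -4 - 1*3))*V = -¼*7/8 = -7/32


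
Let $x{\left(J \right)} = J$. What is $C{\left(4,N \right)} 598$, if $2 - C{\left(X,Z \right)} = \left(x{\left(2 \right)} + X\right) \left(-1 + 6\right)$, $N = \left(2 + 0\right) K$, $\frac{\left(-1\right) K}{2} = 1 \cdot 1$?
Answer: $-16744$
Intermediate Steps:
$K = -2$ ($K = - 2 \cdot 1 \cdot 1 = \left(-2\right) 1 = -2$)
$N = -4$ ($N = \left(2 + 0\right) \left(-2\right) = 2 \left(-2\right) = -4$)
$C{\left(X,Z \right)} = -8 - 5 X$ ($C{\left(X,Z \right)} = 2 - \left(2 + X\right) \left(-1 + 6\right) = 2 - \left(2 + X\right) 5 = 2 - \left(10 + 5 X\right) = -8 - 5 X$)
$C{\left(4,N \right)} 598 = \left(-8 - 20\right) 598 = \left(-28\right) 598 = -16744$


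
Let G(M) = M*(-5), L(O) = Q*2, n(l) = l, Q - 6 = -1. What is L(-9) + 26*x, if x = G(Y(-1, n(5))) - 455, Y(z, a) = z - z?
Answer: -11820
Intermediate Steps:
Q = 5 (Q = 6 - 1 = 5)
Y(z, a) = 0
L(O) = 10 (L(O) = 5*2 = 10)
G(M) = -5*M
x = -455 (x = -5*0 - 455 = 0 - 455 = -455)
L(-9) + 26*x = 10 + 26*(-455) = 10 - 11830 = -11820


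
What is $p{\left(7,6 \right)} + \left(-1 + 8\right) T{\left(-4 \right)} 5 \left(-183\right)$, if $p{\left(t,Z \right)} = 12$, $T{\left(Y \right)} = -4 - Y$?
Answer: $12$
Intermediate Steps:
$p{\left(7,6 \right)} + \left(-1 + 8\right) T{\left(-4 \right)} 5 \left(-183\right) = 12 + \left(-1 + 8\right) \left(-4 - -4\right) 5 \left(-183\right) = 12 + 7 \left(-4 + 4\right) 5 \left(-183\right) = 12 + 7 \cdot 0 \cdot 5 \left(-183\right) = 12 + 7 \cdot 0 \left(-183\right) = 12 + 0 \left(-183\right) = 12 + 0 = 12$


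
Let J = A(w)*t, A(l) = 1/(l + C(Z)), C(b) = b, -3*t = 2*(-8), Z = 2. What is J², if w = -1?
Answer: 256/9 ≈ 28.444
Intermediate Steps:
t = 16/3 (t = -2*(-8)/3 = -⅓*(-16) = 16/3 ≈ 5.3333)
A(l) = 1/(2 + l) (A(l) = 1/(l + 2) = 1/(2 + l))
J = 16/3 (J = (16/3)/(2 - 1) = (16/3)/1 = 1*(16/3) = 16/3 ≈ 5.3333)
J² = (16/3)² = 256/9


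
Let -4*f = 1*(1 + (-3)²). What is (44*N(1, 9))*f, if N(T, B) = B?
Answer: -990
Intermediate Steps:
f = -5/2 (f = -(1 + (-3)²)/4 = -(1 + 9)/4 = -10/4 = -¼*10 = -5/2 ≈ -2.5000)
(44*N(1, 9))*f = (44*9)*(-5/2) = 396*(-5/2) = -990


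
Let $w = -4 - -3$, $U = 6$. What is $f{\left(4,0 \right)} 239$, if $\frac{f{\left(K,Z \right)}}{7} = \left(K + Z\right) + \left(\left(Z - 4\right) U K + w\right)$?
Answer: $-155589$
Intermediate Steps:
$w = -1$ ($w = -4 + 3 = -1$)
$f{\left(K,Z \right)} = -7 + 7 K + 7 Z + 7 K \left(-24 + 6 Z\right)$ ($f{\left(K,Z \right)} = 7 \left(\left(K + Z\right) + \left(\left(Z - 4\right) 6 K - 1\right)\right) = 7 \left(\left(K + Z\right) + \left(\left(-4 + Z\right) 6 K - 1\right)\right) = 7 \left(\left(K + Z\right) + \left(\left(-24 + 6 Z\right) K - 1\right)\right) = 7 \left(\left(K + Z\right) + \left(K \left(-24 + 6 Z\right) - 1\right)\right) = 7 \left(\left(K + Z\right) + \left(-1 + K \left(-24 + 6 Z\right)\right)\right) = 7 \left(-1 + K + Z + K \left(-24 + 6 Z\right)\right) = -7 + 7 K + 7 Z + 7 K \left(-24 + 6 Z\right)$)
$f{\left(4,0 \right)} 239 = \left(-7 - 644 + 7 \cdot 0 + 42 \cdot 4 \cdot 0\right) 239 = \left(-7 - 644 + 0 + 0\right) 239 = \left(-651\right) 239 = -155589$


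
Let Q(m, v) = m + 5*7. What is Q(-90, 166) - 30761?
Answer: -30816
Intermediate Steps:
Q(m, v) = 35 + m (Q(m, v) = m + 35 = 35 + m)
Q(-90, 166) - 30761 = (35 - 90) - 30761 = -55 - 30761 = -30816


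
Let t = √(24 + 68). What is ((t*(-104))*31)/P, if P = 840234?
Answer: -3224*√23/420117 ≈ -0.036803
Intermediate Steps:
t = 2*√23 (t = √92 = 2*√23 ≈ 9.5917)
((t*(-104))*31)/P = (((2*√23)*(-104))*31)/840234 = (-208*√23*31)*(1/840234) = -6448*√23*(1/840234) = -3224*√23/420117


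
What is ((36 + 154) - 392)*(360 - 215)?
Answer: -29290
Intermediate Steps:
((36 + 154) - 392)*(360 - 215) = (190 - 392)*145 = -202*145 = -29290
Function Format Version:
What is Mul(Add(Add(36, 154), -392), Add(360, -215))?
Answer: -29290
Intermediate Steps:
Mul(Add(Add(36, 154), -392), Add(360, -215)) = Mul(Add(190, -392), 145) = Mul(-202, 145) = -29290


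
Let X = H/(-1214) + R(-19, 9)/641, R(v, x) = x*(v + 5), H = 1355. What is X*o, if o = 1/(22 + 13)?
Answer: -1021519/27236090 ≈ -0.037506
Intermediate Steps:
R(v, x) = x*(5 + v)
o = 1/35 ≈ 0.028571
X = -1021519/778174 (X = 1355/(-1214) + (9*(5 - 19))/641 = 1355*(-1/1214) + (9*(-14))*(1/641) = -1355/1214 - 126*1/641 = -1355/1214 - 126/641 = -1021519/778174 ≈ -1.3127)
X*o = -1021519/778174*1/35 = -1021519/27236090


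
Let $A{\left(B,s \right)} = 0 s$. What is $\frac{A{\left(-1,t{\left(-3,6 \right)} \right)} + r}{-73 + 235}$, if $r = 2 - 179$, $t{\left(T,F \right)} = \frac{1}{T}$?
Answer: $- \frac{59}{54} \approx -1.0926$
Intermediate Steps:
$A{\left(B,s \right)} = 0$
$r = -177$
$\frac{A{\left(-1,t{\left(-3,6 \right)} \right)} + r}{-73 + 235} = \frac{0 - 177}{-73 + 235} = - \frac{177}{162} = \left(-177\right) \frac{1}{162} = - \frac{59}{54}$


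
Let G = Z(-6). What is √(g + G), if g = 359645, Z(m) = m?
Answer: √359639 ≈ 599.70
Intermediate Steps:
G = -6
√(g + G) = √(359645 - 6) = √359639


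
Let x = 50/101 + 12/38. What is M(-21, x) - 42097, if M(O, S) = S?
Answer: -80782587/1919 ≈ -42096.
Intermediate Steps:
x = 1556/1919 (x = 50*(1/101) + 12*(1/38) = 50/101 + 6/19 = 1556/1919 ≈ 0.81084)
M(-21, x) - 42097 = 1556/1919 - 42097 = -80782587/1919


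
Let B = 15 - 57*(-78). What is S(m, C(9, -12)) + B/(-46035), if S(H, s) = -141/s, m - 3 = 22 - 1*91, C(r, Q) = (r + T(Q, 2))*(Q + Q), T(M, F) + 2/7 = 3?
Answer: 4073033/10066320 ≈ 0.40462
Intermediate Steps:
T(M, F) = 19/7 (T(M, F) = -2/7 + 3 = 19/7)
C(r, Q) = 2*Q*(19/7 + r) (C(r, Q) = (r + 19/7)*(Q + Q) = (19/7 + r)*(2*Q) = 2*Q*(19/7 + r))
B = 4461 (B = 15 + 4446 = 4461)
m = -66 (m = 3 + (22 - 1*91) = 3 + (22 - 91) = 3 - 69 = -66)
S(m, C(9, -12)) + B/(-46035) = -141*(-7/(24*(19 + 7*9))) + 4461/(-46035) = -141*(-7/(24*(19 + 63))) + 4461*(-1/46035) = -141/((2/7)*(-12)*82) - 1487/15345 = -141/(-1968/7) - 1487/15345 = -141*(-7/1968) - 1487/15345 = 329/656 - 1487/15345 = 4073033/10066320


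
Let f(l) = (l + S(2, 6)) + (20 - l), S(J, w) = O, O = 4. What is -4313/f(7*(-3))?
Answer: -4313/24 ≈ -179.71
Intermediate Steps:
S(J, w) = 4
f(l) = 24 (f(l) = (l + 4) + (20 - l) = (4 + l) + (20 - l) = 24)
-4313/f(7*(-3)) = -4313/24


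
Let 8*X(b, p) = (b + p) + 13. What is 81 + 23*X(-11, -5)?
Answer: 579/8 ≈ 72.375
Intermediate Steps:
X(b, p) = 13/8 + b/8 + p/8 (X(b, p) = ((b + p) + 13)/8 = (13 + b + p)/8 = 13/8 + b/8 + p/8)
81 + 23*X(-11, -5) = 81 + 23*(13/8 + (1/8)*(-11) + (1/8)*(-5)) = 81 + 23*(13/8 - 11/8 - 5/8) = 81 + 23*(-3/8) = 81 - 69/8 = 579/8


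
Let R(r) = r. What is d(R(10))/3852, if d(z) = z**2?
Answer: 25/963 ≈ 0.025961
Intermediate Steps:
d(R(10))/3852 = 10**2/3852 = 100*(1/3852) = 25/963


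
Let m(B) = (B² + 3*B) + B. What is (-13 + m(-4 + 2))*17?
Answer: -289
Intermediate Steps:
m(B) = B² + 4*B
(-13 + m(-4 + 2))*17 = (-13 + (-4 + 2)*(4 + (-4 + 2)))*17 = (-13 - 2*(4 - 2))*17 = (-13 - 2*2)*17 = (-13 - 4)*17 = -17*17 = -289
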